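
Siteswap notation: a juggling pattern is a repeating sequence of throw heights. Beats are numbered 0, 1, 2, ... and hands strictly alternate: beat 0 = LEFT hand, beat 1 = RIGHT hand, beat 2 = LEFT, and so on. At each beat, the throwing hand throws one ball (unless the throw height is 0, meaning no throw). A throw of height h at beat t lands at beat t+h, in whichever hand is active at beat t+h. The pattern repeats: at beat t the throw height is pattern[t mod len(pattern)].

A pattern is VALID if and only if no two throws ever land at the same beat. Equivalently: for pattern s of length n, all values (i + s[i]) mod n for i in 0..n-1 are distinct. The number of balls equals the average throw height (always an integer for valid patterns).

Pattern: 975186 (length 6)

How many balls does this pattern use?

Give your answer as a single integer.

Pattern = [9, 7, 5, 1, 8, 6], length n = 6
  position 0: throw height = 9, running sum = 9
  position 1: throw height = 7, running sum = 16
  position 2: throw height = 5, running sum = 21
  position 3: throw height = 1, running sum = 22
  position 4: throw height = 8, running sum = 30
  position 5: throw height = 6, running sum = 36
Total sum = 36; balls = sum / n = 36 / 6 = 6

Answer: 6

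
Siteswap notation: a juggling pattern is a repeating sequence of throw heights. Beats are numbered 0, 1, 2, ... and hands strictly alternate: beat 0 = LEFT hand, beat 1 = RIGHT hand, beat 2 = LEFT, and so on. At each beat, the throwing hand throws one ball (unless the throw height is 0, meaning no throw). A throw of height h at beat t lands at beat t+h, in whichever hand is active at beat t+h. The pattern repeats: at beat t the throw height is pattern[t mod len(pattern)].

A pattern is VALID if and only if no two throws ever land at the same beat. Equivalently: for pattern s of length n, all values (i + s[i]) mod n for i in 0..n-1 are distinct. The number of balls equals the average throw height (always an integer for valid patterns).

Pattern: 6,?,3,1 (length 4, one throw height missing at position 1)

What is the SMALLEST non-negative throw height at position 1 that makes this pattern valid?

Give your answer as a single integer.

i=0: (0 + 6) mod 4 = 2
i=1: s[i]=? (unknown)
i=2: (2 + 3) mod 4 = 1
i=3: (3 + 1) mod 4 = 0
Known residues: [0, 1, 2]; need a permutation of 0..3, so missing residue r = 3
Need (1 + s) mod 4 = 3; smallest s = (3 - 1) mod 4 = 2

Answer: 2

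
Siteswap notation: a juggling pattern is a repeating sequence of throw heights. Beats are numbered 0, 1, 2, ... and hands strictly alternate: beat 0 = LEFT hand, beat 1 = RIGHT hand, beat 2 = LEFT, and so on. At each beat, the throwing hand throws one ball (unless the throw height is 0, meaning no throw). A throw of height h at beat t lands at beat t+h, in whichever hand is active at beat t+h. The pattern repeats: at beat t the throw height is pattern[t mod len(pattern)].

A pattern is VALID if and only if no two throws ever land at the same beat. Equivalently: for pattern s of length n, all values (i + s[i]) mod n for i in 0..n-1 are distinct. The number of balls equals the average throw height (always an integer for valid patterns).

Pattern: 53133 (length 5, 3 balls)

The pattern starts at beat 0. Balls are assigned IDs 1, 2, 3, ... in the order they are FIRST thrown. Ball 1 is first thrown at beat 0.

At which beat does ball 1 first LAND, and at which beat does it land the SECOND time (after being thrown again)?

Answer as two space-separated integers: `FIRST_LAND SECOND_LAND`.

Answer: 5 10

Derivation:
Beat 0 (L): throw ball1 h=5 -> lands@5:R; in-air after throw: [b1@5:R]
Beat 1 (R): throw ball2 h=3 -> lands@4:L; in-air after throw: [b2@4:L b1@5:R]
Beat 2 (L): throw ball3 h=1 -> lands@3:R; in-air after throw: [b3@3:R b2@4:L b1@5:R]
Beat 3 (R): throw ball3 h=3 -> lands@6:L; in-air after throw: [b2@4:L b1@5:R b3@6:L]
Beat 4 (L): throw ball2 h=3 -> lands@7:R; in-air after throw: [b1@5:R b3@6:L b2@7:R]
Beat 5 (R): throw ball1 h=5 -> lands@10:L; in-air after throw: [b3@6:L b2@7:R b1@10:L]
Beat 6 (L): throw ball3 h=3 -> lands@9:R; in-air after throw: [b2@7:R b3@9:R b1@10:L]
Beat 7 (R): throw ball2 h=1 -> lands@8:L; in-air after throw: [b2@8:L b3@9:R b1@10:L]
Beat 8 (L): throw ball2 h=3 -> lands@11:R; in-air after throw: [b3@9:R b1@10:L b2@11:R]
Beat 9 (R): throw ball3 h=3 -> lands@12:L; in-air after throw: [b1@10:L b2@11:R b3@12:L]
Beat 10 (L): throw ball1 h=5 -> lands@15:R; in-air after throw: [b2@11:R b3@12:L b1@15:R]
Ball 1: thrown@0 h=5 -> first land @5; rethrown@5 h=5 -> second land @10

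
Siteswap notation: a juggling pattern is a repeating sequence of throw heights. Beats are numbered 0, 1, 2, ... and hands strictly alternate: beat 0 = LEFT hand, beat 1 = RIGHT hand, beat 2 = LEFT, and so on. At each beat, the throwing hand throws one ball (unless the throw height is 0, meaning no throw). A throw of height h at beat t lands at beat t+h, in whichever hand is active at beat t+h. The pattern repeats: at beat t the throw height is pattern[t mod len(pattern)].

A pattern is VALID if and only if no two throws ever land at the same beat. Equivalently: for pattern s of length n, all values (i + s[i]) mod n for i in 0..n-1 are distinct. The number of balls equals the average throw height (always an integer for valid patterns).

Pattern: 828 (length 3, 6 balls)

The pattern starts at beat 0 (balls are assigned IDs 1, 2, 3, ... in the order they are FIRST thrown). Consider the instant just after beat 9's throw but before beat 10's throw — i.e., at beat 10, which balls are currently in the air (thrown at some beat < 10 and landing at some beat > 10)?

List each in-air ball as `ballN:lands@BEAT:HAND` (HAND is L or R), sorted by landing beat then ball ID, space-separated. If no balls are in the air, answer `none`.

Answer: ball2:lands@11:R ball5:lands@13:R ball4:lands@14:L ball1:lands@16:L ball6:lands@17:R

Derivation:
Beat 0 (L): throw ball1 h=8 -> lands@8:L; in-air after throw: [b1@8:L]
Beat 1 (R): throw ball2 h=2 -> lands@3:R; in-air after throw: [b2@3:R b1@8:L]
Beat 2 (L): throw ball3 h=8 -> lands@10:L; in-air after throw: [b2@3:R b1@8:L b3@10:L]
Beat 3 (R): throw ball2 h=8 -> lands@11:R; in-air after throw: [b1@8:L b3@10:L b2@11:R]
Beat 4 (L): throw ball4 h=2 -> lands@6:L; in-air after throw: [b4@6:L b1@8:L b3@10:L b2@11:R]
Beat 5 (R): throw ball5 h=8 -> lands@13:R; in-air after throw: [b4@6:L b1@8:L b3@10:L b2@11:R b5@13:R]
Beat 6 (L): throw ball4 h=8 -> lands@14:L; in-air after throw: [b1@8:L b3@10:L b2@11:R b5@13:R b4@14:L]
Beat 7 (R): throw ball6 h=2 -> lands@9:R; in-air after throw: [b1@8:L b6@9:R b3@10:L b2@11:R b5@13:R b4@14:L]
Beat 8 (L): throw ball1 h=8 -> lands@16:L; in-air after throw: [b6@9:R b3@10:L b2@11:R b5@13:R b4@14:L b1@16:L]
Beat 9 (R): throw ball6 h=8 -> lands@17:R; in-air after throw: [b3@10:L b2@11:R b5@13:R b4@14:L b1@16:L b6@17:R]
Beat 10 (L): throw ball3 h=2 -> lands@12:L; in-air after throw: [b2@11:R b3@12:L b5@13:R b4@14:L b1@16:L b6@17:R]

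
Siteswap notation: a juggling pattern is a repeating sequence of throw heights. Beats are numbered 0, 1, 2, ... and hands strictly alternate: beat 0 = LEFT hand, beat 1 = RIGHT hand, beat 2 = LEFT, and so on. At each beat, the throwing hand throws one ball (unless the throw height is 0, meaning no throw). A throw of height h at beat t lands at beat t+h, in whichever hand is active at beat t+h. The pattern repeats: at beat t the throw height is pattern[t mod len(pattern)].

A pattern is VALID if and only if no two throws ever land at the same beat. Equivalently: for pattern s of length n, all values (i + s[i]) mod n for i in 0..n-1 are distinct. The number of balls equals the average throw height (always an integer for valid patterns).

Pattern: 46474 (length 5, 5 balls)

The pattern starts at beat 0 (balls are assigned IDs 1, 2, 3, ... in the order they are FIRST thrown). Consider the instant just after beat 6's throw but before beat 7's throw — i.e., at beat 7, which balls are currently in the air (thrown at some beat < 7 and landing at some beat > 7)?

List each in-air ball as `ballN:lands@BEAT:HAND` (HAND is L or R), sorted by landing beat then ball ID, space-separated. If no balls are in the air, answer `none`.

Beat 0 (L): throw ball1 h=4 -> lands@4:L; in-air after throw: [b1@4:L]
Beat 1 (R): throw ball2 h=6 -> lands@7:R; in-air after throw: [b1@4:L b2@7:R]
Beat 2 (L): throw ball3 h=4 -> lands@6:L; in-air after throw: [b1@4:L b3@6:L b2@7:R]
Beat 3 (R): throw ball4 h=7 -> lands@10:L; in-air after throw: [b1@4:L b3@6:L b2@7:R b4@10:L]
Beat 4 (L): throw ball1 h=4 -> lands@8:L; in-air after throw: [b3@6:L b2@7:R b1@8:L b4@10:L]
Beat 5 (R): throw ball5 h=4 -> lands@9:R; in-air after throw: [b3@6:L b2@7:R b1@8:L b5@9:R b4@10:L]
Beat 6 (L): throw ball3 h=6 -> lands@12:L; in-air after throw: [b2@7:R b1@8:L b5@9:R b4@10:L b3@12:L]
Beat 7 (R): throw ball2 h=4 -> lands@11:R; in-air after throw: [b1@8:L b5@9:R b4@10:L b2@11:R b3@12:L]

Answer: ball1:lands@8:L ball5:lands@9:R ball4:lands@10:L ball3:lands@12:L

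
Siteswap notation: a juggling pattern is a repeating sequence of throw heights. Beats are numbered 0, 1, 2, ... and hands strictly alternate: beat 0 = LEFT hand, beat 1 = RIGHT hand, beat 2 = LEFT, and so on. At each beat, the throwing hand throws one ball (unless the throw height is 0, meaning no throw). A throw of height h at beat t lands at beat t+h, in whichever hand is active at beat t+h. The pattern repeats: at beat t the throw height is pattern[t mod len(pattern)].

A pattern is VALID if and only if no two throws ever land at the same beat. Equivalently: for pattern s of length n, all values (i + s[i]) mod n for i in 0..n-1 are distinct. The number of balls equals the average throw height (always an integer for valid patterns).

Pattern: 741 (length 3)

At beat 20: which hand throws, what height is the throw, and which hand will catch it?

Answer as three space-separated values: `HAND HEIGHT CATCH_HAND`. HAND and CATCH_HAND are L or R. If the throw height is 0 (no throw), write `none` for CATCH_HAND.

Answer: L 1 R

Derivation:
Beat 20: 20 mod 2 = 0, so hand = L
Throw height = pattern[20 mod 3] = pattern[2] = 1
Lands at beat 20+1=21, 21 mod 2 = 1, so catch hand = R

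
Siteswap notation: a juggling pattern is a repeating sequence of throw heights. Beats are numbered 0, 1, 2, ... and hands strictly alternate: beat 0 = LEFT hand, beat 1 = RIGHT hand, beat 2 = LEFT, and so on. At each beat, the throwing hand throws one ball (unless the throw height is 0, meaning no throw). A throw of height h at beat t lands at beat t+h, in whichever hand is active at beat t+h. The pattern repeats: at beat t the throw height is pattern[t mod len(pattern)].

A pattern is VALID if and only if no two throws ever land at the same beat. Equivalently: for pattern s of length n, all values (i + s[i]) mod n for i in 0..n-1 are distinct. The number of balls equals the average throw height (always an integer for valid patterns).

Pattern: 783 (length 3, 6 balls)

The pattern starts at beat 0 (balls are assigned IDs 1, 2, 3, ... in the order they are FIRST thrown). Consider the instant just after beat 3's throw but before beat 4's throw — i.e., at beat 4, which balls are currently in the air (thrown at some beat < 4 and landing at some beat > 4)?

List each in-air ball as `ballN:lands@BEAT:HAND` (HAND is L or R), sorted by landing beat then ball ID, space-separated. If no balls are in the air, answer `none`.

Beat 0 (L): throw ball1 h=7 -> lands@7:R; in-air after throw: [b1@7:R]
Beat 1 (R): throw ball2 h=8 -> lands@9:R; in-air after throw: [b1@7:R b2@9:R]
Beat 2 (L): throw ball3 h=3 -> lands@5:R; in-air after throw: [b3@5:R b1@7:R b2@9:R]
Beat 3 (R): throw ball4 h=7 -> lands@10:L; in-air after throw: [b3@5:R b1@7:R b2@9:R b4@10:L]
Beat 4 (L): throw ball5 h=8 -> lands@12:L; in-air after throw: [b3@5:R b1@7:R b2@9:R b4@10:L b5@12:L]

Answer: ball3:lands@5:R ball1:lands@7:R ball2:lands@9:R ball4:lands@10:L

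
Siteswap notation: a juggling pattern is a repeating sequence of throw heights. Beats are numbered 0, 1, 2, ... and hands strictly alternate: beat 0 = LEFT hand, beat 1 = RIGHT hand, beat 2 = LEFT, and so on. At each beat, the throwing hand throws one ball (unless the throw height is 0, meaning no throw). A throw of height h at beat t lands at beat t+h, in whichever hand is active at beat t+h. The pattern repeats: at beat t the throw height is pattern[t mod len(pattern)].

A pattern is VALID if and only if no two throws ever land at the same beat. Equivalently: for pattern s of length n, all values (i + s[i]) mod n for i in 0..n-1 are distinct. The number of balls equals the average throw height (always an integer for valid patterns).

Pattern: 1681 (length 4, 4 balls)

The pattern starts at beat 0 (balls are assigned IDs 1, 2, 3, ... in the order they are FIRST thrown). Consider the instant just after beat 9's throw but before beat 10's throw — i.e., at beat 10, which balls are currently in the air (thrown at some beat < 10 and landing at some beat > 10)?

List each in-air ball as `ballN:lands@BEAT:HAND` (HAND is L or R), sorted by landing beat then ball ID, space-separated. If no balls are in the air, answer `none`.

Answer: ball3:lands@11:R ball4:lands@14:L ball1:lands@15:R

Derivation:
Beat 0 (L): throw ball1 h=1 -> lands@1:R; in-air after throw: [b1@1:R]
Beat 1 (R): throw ball1 h=6 -> lands@7:R; in-air after throw: [b1@7:R]
Beat 2 (L): throw ball2 h=8 -> lands@10:L; in-air after throw: [b1@7:R b2@10:L]
Beat 3 (R): throw ball3 h=1 -> lands@4:L; in-air after throw: [b3@4:L b1@7:R b2@10:L]
Beat 4 (L): throw ball3 h=1 -> lands@5:R; in-air after throw: [b3@5:R b1@7:R b2@10:L]
Beat 5 (R): throw ball3 h=6 -> lands@11:R; in-air after throw: [b1@7:R b2@10:L b3@11:R]
Beat 6 (L): throw ball4 h=8 -> lands@14:L; in-air after throw: [b1@7:R b2@10:L b3@11:R b4@14:L]
Beat 7 (R): throw ball1 h=1 -> lands@8:L; in-air after throw: [b1@8:L b2@10:L b3@11:R b4@14:L]
Beat 8 (L): throw ball1 h=1 -> lands@9:R; in-air after throw: [b1@9:R b2@10:L b3@11:R b4@14:L]
Beat 9 (R): throw ball1 h=6 -> lands@15:R; in-air after throw: [b2@10:L b3@11:R b4@14:L b1@15:R]
Beat 10 (L): throw ball2 h=8 -> lands@18:L; in-air after throw: [b3@11:R b4@14:L b1@15:R b2@18:L]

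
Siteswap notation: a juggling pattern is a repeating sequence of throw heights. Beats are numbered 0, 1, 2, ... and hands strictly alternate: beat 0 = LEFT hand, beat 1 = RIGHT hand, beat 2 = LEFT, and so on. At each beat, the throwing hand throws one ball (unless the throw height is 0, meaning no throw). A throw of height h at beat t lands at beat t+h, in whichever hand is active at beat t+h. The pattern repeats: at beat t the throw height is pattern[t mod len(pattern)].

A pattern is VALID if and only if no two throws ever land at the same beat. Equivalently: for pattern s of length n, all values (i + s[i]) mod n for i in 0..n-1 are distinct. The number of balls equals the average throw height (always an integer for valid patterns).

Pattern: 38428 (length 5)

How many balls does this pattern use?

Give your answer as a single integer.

Pattern = [3, 8, 4, 2, 8], length n = 5
  position 0: throw height = 3, running sum = 3
  position 1: throw height = 8, running sum = 11
  position 2: throw height = 4, running sum = 15
  position 3: throw height = 2, running sum = 17
  position 4: throw height = 8, running sum = 25
Total sum = 25; balls = sum / n = 25 / 5 = 5

Answer: 5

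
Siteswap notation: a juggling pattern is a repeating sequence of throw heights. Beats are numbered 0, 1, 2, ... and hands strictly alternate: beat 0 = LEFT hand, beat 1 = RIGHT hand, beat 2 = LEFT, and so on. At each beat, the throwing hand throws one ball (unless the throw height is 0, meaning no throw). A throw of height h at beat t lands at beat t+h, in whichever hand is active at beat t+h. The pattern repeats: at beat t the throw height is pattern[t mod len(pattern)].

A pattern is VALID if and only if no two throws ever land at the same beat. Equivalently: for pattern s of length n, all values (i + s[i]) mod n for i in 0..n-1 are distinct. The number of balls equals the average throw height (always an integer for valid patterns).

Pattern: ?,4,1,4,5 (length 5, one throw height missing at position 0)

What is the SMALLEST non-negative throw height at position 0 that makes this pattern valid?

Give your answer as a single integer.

Answer: 1

Derivation:
i=0: s[i]=? (unknown)
i=1: (1 + 4) mod 5 = 0
i=2: (2 + 1) mod 5 = 3
i=3: (3 + 4) mod 5 = 2
i=4: (4 + 5) mod 5 = 4
Known residues: [0, 2, 3, 4]; need a permutation of 0..4, so missing residue r = 1
Need (0 + s) mod 5 = 1; smallest s = (1 - 0) mod 5 = 1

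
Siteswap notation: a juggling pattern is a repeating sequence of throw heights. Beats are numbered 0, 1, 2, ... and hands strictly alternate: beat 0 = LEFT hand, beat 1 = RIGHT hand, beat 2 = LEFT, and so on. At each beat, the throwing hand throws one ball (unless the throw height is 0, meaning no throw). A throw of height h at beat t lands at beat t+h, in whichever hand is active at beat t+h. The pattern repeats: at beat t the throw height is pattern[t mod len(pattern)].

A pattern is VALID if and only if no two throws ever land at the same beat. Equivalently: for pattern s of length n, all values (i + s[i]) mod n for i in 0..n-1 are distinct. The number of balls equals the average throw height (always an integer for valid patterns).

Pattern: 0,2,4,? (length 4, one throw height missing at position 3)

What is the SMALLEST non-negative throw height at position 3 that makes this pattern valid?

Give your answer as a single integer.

Answer: 2

Derivation:
i=0: (0 + 0) mod 4 = 0
i=1: (1 + 2) mod 4 = 3
i=2: (2 + 4) mod 4 = 2
i=3: s[i]=? (unknown)
Known residues: [0, 2, 3]; need a permutation of 0..3, so missing residue r = 1
Need (3 + s) mod 4 = 1; smallest s = (1 - 3) mod 4 = 2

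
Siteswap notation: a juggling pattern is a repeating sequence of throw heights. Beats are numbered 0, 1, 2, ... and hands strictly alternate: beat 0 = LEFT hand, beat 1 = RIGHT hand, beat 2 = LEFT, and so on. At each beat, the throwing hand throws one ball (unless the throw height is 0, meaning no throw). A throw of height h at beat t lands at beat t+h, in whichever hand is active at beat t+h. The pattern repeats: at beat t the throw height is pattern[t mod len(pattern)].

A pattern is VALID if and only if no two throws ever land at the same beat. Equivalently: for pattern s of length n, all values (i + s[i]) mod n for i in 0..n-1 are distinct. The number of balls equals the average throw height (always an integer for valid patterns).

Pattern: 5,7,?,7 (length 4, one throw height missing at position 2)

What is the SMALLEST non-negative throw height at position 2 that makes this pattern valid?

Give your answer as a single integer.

Answer: 1

Derivation:
i=0: (0 + 5) mod 4 = 1
i=1: (1 + 7) mod 4 = 0
i=2: s[i]=? (unknown)
i=3: (3 + 7) mod 4 = 2
Known residues: [0, 1, 2]; need a permutation of 0..3, so missing residue r = 3
Need (2 + s) mod 4 = 3; smallest s = (3 - 2) mod 4 = 1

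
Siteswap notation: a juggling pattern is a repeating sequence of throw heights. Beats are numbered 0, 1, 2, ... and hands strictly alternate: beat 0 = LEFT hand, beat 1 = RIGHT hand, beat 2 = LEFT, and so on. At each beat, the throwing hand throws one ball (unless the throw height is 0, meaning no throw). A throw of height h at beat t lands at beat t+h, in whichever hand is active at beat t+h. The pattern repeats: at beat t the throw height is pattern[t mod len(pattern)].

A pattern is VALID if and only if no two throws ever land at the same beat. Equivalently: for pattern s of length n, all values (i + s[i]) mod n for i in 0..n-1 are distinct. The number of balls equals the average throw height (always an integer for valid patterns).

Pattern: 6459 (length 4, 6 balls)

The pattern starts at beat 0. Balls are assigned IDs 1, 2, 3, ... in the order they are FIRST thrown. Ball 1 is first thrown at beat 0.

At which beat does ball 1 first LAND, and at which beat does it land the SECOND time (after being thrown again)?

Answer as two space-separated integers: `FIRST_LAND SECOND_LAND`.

Answer: 6 11

Derivation:
Beat 0 (L): throw ball1 h=6 -> lands@6:L; in-air after throw: [b1@6:L]
Beat 1 (R): throw ball2 h=4 -> lands@5:R; in-air after throw: [b2@5:R b1@6:L]
Beat 2 (L): throw ball3 h=5 -> lands@7:R; in-air after throw: [b2@5:R b1@6:L b3@7:R]
Beat 3 (R): throw ball4 h=9 -> lands@12:L; in-air after throw: [b2@5:R b1@6:L b3@7:R b4@12:L]
Beat 4 (L): throw ball5 h=6 -> lands@10:L; in-air after throw: [b2@5:R b1@6:L b3@7:R b5@10:L b4@12:L]
Beat 5 (R): throw ball2 h=4 -> lands@9:R; in-air after throw: [b1@6:L b3@7:R b2@9:R b5@10:L b4@12:L]
Beat 6 (L): throw ball1 h=5 -> lands@11:R; in-air after throw: [b3@7:R b2@9:R b5@10:L b1@11:R b4@12:L]
Beat 7 (R): throw ball3 h=9 -> lands@16:L; in-air after throw: [b2@9:R b5@10:L b1@11:R b4@12:L b3@16:L]
Beat 8 (L): throw ball6 h=6 -> lands@14:L; in-air after throw: [b2@9:R b5@10:L b1@11:R b4@12:L b6@14:L b3@16:L]
Beat 9 (R): throw ball2 h=4 -> lands@13:R; in-air after throw: [b5@10:L b1@11:R b4@12:L b2@13:R b6@14:L b3@16:L]
Beat 10 (L): throw ball5 h=5 -> lands@15:R; in-air after throw: [b1@11:R b4@12:L b2@13:R b6@14:L b5@15:R b3@16:L]
Beat 11 (R): throw ball1 h=9 -> lands@20:L; in-air after throw: [b4@12:L b2@13:R b6@14:L b5@15:R b3@16:L b1@20:L]
Ball 1: thrown@0 h=6 -> first land @6; rethrown@6 h=5 -> second land @11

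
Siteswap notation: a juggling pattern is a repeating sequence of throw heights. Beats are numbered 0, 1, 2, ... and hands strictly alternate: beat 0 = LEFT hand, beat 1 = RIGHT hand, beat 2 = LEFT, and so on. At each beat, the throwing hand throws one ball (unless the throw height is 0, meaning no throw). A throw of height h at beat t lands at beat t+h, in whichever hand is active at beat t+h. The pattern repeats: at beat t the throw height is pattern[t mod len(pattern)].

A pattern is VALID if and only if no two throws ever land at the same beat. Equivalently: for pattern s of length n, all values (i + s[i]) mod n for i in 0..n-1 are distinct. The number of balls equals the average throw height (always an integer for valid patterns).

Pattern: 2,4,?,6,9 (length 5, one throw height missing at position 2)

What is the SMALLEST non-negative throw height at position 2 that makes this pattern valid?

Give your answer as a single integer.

Answer: 4

Derivation:
i=0: (0 + 2) mod 5 = 2
i=1: (1 + 4) mod 5 = 0
i=2: s[i]=? (unknown)
i=3: (3 + 6) mod 5 = 4
i=4: (4 + 9) mod 5 = 3
Known residues: [0, 2, 3, 4]; need a permutation of 0..4, so missing residue r = 1
Need (2 + s) mod 5 = 1; smallest s = (1 - 2) mod 5 = 4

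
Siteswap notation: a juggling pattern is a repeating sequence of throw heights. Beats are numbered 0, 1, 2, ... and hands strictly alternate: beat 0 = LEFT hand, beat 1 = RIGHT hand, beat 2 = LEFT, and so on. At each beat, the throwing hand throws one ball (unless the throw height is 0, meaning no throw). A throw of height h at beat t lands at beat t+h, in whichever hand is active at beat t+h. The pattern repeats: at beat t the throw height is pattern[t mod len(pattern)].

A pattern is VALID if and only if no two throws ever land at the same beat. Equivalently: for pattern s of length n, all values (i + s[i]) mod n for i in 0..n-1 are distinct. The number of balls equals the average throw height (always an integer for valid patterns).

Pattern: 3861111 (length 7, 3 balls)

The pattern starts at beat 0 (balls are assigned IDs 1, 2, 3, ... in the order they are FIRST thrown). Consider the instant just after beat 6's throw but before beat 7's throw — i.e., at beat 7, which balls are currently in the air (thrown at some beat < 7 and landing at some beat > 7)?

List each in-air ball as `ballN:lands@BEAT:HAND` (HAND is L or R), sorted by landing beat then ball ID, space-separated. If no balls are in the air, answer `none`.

Beat 0 (L): throw ball1 h=3 -> lands@3:R; in-air after throw: [b1@3:R]
Beat 1 (R): throw ball2 h=8 -> lands@9:R; in-air after throw: [b1@3:R b2@9:R]
Beat 2 (L): throw ball3 h=6 -> lands@8:L; in-air after throw: [b1@3:R b3@8:L b2@9:R]
Beat 3 (R): throw ball1 h=1 -> lands@4:L; in-air after throw: [b1@4:L b3@8:L b2@9:R]
Beat 4 (L): throw ball1 h=1 -> lands@5:R; in-air after throw: [b1@5:R b3@8:L b2@9:R]
Beat 5 (R): throw ball1 h=1 -> lands@6:L; in-air after throw: [b1@6:L b3@8:L b2@9:R]
Beat 6 (L): throw ball1 h=1 -> lands@7:R; in-air after throw: [b1@7:R b3@8:L b2@9:R]
Beat 7 (R): throw ball1 h=3 -> lands@10:L; in-air after throw: [b3@8:L b2@9:R b1@10:L]

Answer: ball3:lands@8:L ball2:lands@9:R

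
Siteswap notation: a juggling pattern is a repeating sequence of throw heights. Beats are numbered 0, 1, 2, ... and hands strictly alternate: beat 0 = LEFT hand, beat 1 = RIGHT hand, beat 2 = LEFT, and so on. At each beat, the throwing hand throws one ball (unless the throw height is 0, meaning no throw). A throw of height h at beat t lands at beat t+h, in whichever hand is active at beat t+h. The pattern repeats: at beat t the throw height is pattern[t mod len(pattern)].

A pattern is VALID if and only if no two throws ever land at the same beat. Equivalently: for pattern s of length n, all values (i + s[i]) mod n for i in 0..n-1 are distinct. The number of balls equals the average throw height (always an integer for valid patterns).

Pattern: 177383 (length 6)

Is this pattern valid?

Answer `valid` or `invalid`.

Answer: invalid

Derivation:
i=0: (i + s[i]) mod n = (0 + 1) mod 6 = 1
i=1: (i + s[i]) mod n = (1 + 7) mod 6 = 2
i=2: (i + s[i]) mod n = (2 + 7) mod 6 = 3
i=3: (i + s[i]) mod n = (3 + 3) mod 6 = 0
i=4: (i + s[i]) mod n = (4 + 8) mod 6 = 0
i=5: (i + s[i]) mod n = (5 + 3) mod 6 = 2
Residues: [1, 2, 3, 0, 0, 2], distinct: False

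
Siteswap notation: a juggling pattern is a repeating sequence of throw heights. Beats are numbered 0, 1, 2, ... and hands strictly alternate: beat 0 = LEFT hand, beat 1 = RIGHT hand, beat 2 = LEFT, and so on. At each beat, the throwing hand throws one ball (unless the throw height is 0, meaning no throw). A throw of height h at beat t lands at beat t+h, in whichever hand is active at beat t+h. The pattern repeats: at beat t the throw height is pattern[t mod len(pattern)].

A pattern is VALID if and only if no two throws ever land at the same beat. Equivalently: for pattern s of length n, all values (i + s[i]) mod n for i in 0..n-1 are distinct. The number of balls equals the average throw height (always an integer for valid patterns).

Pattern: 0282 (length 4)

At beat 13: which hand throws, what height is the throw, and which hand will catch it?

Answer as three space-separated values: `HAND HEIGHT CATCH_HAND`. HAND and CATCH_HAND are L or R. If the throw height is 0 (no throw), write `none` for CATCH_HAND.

Answer: R 2 R

Derivation:
Beat 13: 13 mod 2 = 1, so hand = R
Throw height = pattern[13 mod 4] = pattern[1] = 2
Lands at beat 13+2=15, 15 mod 2 = 1, so catch hand = R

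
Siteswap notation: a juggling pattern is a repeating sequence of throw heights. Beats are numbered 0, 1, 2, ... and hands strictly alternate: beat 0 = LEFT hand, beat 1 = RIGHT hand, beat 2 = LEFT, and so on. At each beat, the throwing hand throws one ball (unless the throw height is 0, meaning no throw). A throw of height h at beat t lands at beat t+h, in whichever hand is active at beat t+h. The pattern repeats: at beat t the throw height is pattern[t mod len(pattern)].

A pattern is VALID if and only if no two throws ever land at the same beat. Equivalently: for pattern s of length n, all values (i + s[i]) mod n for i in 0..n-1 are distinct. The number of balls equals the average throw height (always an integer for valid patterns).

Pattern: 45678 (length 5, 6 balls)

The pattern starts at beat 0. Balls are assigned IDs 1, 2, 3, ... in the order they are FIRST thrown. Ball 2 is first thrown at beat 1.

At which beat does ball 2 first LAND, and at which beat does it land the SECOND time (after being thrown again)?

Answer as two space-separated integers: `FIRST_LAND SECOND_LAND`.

Beat 0 (L): throw ball1 h=4 -> lands@4:L; in-air after throw: [b1@4:L]
Beat 1 (R): throw ball2 h=5 -> lands@6:L; in-air after throw: [b1@4:L b2@6:L]
Beat 2 (L): throw ball3 h=6 -> lands@8:L; in-air after throw: [b1@4:L b2@6:L b3@8:L]
Beat 3 (R): throw ball4 h=7 -> lands@10:L; in-air after throw: [b1@4:L b2@6:L b3@8:L b4@10:L]
Beat 4 (L): throw ball1 h=8 -> lands@12:L; in-air after throw: [b2@6:L b3@8:L b4@10:L b1@12:L]
Beat 5 (R): throw ball5 h=4 -> lands@9:R; in-air after throw: [b2@6:L b3@8:L b5@9:R b4@10:L b1@12:L]
Beat 6 (L): throw ball2 h=5 -> lands@11:R; in-air after throw: [b3@8:L b5@9:R b4@10:L b2@11:R b1@12:L]
Beat 7 (R): throw ball6 h=6 -> lands@13:R; in-air after throw: [b3@8:L b5@9:R b4@10:L b2@11:R b1@12:L b6@13:R]
Beat 8 (L): throw ball3 h=7 -> lands@15:R; in-air after throw: [b5@9:R b4@10:L b2@11:R b1@12:L b6@13:R b3@15:R]
Beat 9 (R): throw ball5 h=8 -> lands@17:R; in-air after throw: [b4@10:L b2@11:R b1@12:L b6@13:R b3@15:R b5@17:R]
Beat 10 (L): throw ball4 h=4 -> lands@14:L; in-air after throw: [b2@11:R b1@12:L b6@13:R b4@14:L b3@15:R b5@17:R]
Beat 11 (R): throw ball2 h=5 -> lands@16:L; in-air after throw: [b1@12:L b6@13:R b4@14:L b3@15:R b2@16:L b5@17:R]
Ball 2: thrown@1 h=5 -> first land @6; rethrown@6 h=5 -> second land @11

Answer: 6 11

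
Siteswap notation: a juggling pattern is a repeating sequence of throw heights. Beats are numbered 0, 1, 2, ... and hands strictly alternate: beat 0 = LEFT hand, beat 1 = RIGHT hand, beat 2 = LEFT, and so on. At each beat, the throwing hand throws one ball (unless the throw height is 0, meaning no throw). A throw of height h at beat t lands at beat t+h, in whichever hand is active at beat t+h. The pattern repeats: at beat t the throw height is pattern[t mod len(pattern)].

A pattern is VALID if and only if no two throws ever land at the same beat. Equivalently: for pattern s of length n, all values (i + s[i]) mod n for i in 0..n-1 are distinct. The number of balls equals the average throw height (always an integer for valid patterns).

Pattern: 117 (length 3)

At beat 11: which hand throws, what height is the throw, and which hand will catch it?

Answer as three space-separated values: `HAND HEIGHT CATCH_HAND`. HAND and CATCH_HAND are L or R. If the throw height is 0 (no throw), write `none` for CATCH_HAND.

Beat 11: 11 mod 2 = 1, so hand = R
Throw height = pattern[11 mod 3] = pattern[2] = 7
Lands at beat 11+7=18, 18 mod 2 = 0, so catch hand = L

Answer: R 7 L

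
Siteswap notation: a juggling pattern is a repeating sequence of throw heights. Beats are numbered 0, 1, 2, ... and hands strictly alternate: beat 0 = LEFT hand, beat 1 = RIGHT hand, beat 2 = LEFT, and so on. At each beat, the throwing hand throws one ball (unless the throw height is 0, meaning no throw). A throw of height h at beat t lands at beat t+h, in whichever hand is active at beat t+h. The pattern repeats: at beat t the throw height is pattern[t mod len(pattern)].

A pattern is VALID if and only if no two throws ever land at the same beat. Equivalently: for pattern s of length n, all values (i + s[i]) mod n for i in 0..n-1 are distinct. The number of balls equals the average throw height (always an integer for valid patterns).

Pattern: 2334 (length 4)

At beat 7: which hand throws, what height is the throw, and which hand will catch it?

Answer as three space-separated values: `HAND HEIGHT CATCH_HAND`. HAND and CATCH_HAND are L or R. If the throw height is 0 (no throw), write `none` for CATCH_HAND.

Answer: R 4 R

Derivation:
Beat 7: 7 mod 2 = 1, so hand = R
Throw height = pattern[7 mod 4] = pattern[3] = 4
Lands at beat 7+4=11, 11 mod 2 = 1, so catch hand = R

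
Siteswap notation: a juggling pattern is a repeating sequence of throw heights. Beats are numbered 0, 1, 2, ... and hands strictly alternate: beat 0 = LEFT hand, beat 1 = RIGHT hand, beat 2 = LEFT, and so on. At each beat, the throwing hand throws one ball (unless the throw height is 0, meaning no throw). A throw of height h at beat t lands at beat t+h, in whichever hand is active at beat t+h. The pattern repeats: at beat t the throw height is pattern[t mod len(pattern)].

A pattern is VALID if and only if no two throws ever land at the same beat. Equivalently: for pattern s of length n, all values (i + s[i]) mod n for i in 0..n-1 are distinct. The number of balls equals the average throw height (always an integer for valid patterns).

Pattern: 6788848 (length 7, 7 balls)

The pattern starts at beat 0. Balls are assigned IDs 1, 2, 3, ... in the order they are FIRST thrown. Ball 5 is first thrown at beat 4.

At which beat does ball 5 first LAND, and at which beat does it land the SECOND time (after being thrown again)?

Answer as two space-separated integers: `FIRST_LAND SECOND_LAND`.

Beat 0 (L): throw ball1 h=6 -> lands@6:L; in-air after throw: [b1@6:L]
Beat 1 (R): throw ball2 h=7 -> lands@8:L; in-air after throw: [b1@6:L b2@8:L]
Beat 2 (L): throw ball3 h=8 -> lands@10:L; in-air after throw: [b1@6:L b2@8:L b3@10:L]
Beat 3 (R): throw ball4 h=8 -> lands@11:R; in-air after throw: [b1@6:L b2@8:L b3@10:L b4@11:R]
Beat 4 (L): throw ball5 h=8 -> lands@12:L; in-air after throw: [b1@6:L b2@8:L b3@10:L b4@11:R b5@12:L]
Beat 5 (R): throw ball6 h=4 -> lands@9:R; in-air after throw: [b1@6:L b2@8:L b6@9:R b3@10:L b4@11:R b5@12:L]
Beat 6 (L): throw ball1 h=8 -> lands@14:L; in-air after throw: [b2@8:L b6@9:R b3@10:L b4@11:R b5@12:L b1@14:L]
Beat 7 (R): throw ball7 h=6 -> lands@13:R; in-air after throw: [b2@8:L b6@9:R b3@10:L b4@11:R b5@12:L b7@13:R b1@14:L]
Beat 8 (L): throw ball2 h=7 -> lands@15:R; in-air after throw: [b6@9:R b3@10:L b4@11:R b5@12:L b7@13:R b1@14:L b2@15:R]
Beat 9 (R): throw ball6 h=8 -> lands@17:R; in-air after throw: [b3@10:L b4@11:R b5@12:L b7@13:R b1@14:L b2@15:R b6@17:R]
Beat 10 (L): throw ball3 h=8 -> lands@18:L; in-air after throw: [b4@11:R b5@12:L b7@13:R b1@14:L b2@15:R b6@17:R b3@18:L]
Beat 11 (R): throw ball4 h=8 -> lands@19:R; in-air after throw: [b5@12:L b7@13:R b1@14:L b2@15:R b6@17:R b3@18:L b4@19:R]
Beat 12 (L): throw ball5 h=4 -> lands@16:L; in-air after throw: [b7@13:R b1@14:L b2@15:R b5@16:L b6@17:R b3@18:L b4@19:R]
Beat 13 (R): throw ball7 h=8 -> lands@21:R; in-air after throw: [b1@14:L b2@15:R b5@16:L b6@17:R b3@18:L b4@19:R b7@21:R]
Beat 14 (L): throw ball1 h=6 -> lands@20:L; in-air after throw: [b2@15:R b5@16:L b6@17:R b3@18:L b4@19:R b1@20:L b7@21:R]
Beat 15 (R): throw ball2 h=7 -> lands@22:L; in-air after throw: [b5@16:L b6@17:R b3@18:L b4@19:R b1@20:L b7@21:R b2@22:L]
Beat 16 (L): throw ball5 h=8 -> lands@24:L; in-air after throw: [b6@17:R b3@18:L b4@19:R b1@20:L b7@21:R b2@22:L b5@24:L]
Ball 5: thrown@4 h=8 -> first land @12; rethrown@12 h=4 -> second land @16

Answer: 12 16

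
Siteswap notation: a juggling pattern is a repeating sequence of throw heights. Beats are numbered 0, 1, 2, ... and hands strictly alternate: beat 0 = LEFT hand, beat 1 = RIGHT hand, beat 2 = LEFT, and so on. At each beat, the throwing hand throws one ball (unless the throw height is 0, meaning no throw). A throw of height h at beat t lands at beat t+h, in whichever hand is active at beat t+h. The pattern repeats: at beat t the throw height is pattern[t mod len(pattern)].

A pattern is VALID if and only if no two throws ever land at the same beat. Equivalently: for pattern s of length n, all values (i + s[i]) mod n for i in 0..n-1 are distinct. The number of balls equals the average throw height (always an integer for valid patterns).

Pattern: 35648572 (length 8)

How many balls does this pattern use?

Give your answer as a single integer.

Answer: 5

Derivation:
Pattern = [3, 5, 6, 4, 8, 5, 7, 2], length n = 8
  position 0: throw height = 3, running sum = 3
  position 1: throw height = 5, running sum = 8
  position 2: throw height = 6, running sum = 14
  position 3: throw height = 4, running sum = 18
  position 4: throw height = 8, running sum = 26
  position 5: throw height = 5, running sum = 31
  position 6: throw height = 7, running sum = 38
  position 7: throw height = 2, running sum = 40
Total sum = 40; balls = sum / n = 40 / 8 = 5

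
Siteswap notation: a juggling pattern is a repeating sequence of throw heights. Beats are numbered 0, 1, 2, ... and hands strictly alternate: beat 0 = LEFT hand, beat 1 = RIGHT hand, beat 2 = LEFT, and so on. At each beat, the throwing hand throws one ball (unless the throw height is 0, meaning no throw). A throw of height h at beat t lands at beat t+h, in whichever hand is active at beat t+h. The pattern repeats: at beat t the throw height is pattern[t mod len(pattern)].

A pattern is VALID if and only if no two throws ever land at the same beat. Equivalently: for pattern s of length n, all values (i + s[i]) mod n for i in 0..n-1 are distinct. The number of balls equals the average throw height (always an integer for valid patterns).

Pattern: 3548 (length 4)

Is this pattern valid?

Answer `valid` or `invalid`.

i=0: (i + s[i]) mod n = (0 + 3) mod 4 = 3
i=1: (i + s[i]) mod n = (1 + 5) mod 4 = 2
i=2: (i + s[i]) mod n = (2 + 4) mod 4 = 2
i=3: (i + s[i]) mod n = (3 + 8) mod 4 = 3
Residues: [3, 2, 2, 3], distinct: False

Answer: invalid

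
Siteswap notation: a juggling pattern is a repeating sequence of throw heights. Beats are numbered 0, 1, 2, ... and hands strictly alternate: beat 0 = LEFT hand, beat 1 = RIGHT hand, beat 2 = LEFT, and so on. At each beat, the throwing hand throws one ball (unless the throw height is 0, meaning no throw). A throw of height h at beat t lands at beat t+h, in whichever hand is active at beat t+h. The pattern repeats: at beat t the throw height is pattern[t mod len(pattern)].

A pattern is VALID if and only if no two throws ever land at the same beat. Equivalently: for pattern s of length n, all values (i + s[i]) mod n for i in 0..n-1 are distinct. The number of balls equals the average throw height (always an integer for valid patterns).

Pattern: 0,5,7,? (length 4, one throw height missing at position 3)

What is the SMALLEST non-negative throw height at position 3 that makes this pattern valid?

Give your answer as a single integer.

i=0: (0 + 0) mod 4 = 0
i=1: (1 + 5) mod 4 = 2
i=2: (2 + 7) mod 4 = 1
i=3: s[i]=? (unknown)
Known residues: [0, 1, 2]; need a permutation of 0..3, so missing residue r = 3
Need (3 + s) mod 4 = 3; smallest s = (3 - 3) mod 4 = 0

Answer: 0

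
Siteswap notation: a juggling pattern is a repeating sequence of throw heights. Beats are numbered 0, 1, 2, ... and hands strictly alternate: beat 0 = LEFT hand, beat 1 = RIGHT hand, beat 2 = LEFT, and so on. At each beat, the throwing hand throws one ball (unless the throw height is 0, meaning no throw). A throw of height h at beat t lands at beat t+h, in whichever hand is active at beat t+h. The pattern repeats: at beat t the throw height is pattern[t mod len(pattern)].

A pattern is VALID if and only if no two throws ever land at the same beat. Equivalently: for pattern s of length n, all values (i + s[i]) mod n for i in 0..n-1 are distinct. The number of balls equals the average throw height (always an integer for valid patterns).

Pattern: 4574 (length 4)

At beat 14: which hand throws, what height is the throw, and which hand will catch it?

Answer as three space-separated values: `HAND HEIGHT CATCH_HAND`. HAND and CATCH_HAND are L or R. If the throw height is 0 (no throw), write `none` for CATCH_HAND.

Answer: L 7 R

Derivation:
Beat 14: 14 mod 2 = 0, so hand = L
Throw height = pattern[14 mod 4] = pattern[2] = 7
Lands at beat 14+7=21, 21 mod 2 = 1, so catch hand = R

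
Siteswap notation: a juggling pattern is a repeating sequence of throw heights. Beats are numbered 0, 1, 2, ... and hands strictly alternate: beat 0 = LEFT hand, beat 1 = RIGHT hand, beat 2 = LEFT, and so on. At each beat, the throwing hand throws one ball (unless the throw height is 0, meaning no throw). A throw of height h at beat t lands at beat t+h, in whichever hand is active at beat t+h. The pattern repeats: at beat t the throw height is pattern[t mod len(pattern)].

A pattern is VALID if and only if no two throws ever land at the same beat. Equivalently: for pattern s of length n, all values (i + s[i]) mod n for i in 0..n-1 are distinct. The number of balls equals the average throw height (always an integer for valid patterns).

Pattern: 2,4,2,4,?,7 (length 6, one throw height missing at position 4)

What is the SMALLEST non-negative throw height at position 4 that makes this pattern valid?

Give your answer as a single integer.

Answer: 5

Derivation:
i=0: (0 + 2) mod 6 = 2
i=1: (1 + 4) mod 6 = 5
i=2: (2 + 2) mod 6 = 4
i=3: (3 + 4) mod 6 = 1
i=4: s[i]=? (unknown)
i=5: (5 + 7) mod 6 = 0
Known residues: [0, 1, 2, 4, 5]; need a permutation of 0..5, so missing residue r = 3
Need (4 + s) mod 6 = 3; smallest s = (3 - 4) mod 6 = 5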